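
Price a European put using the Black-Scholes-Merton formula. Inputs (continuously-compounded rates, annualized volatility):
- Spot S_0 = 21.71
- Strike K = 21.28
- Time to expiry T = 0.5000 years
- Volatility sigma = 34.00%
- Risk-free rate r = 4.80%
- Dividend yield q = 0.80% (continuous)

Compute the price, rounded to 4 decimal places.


d1 = (ln(S/K) + (r - q + 0.5*sigma^2) * T) / (sigma * sqrt(T)) = 0.28660834
d2 = d1 - sigma * sqrt(T) = 0.04619204
exp(-rT) = 0.97628571; exp(-qT) = 0.99600799
P = K * exp(-rT) * N(-d2) - S_0 * exp(-qT) * N(-d1)
N(-d1) = 0.38720611; N(-d2) = 0.48157859
P = 21.2800 * 0.97628571 * 0.48157859 - 21.7100 * 0.99600799 * 0.38720611 = 1.6323

Answer: Price = 1.6323


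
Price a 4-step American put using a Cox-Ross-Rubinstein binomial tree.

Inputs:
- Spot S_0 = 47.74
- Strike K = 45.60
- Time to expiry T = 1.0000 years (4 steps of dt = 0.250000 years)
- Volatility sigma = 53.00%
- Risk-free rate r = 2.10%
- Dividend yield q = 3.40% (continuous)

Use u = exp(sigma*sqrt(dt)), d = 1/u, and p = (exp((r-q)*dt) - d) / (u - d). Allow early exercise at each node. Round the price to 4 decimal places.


Answer: Price = V(0,0) = 8.5439

Derivation:
dt = T/N = 0.250000
u = exp(sigma*sqrt(dt)) = 1.303431; d = 1/u = 0.767206
p = (exp((r-q)*dt) - d) / (u - d) = 0.428084
Discount per step: exp(-r*dt) = 0.994764
Stock lattice S(k, i) with i counting down-moves:
  k=0: S(0,0) = 47.7400
  k=1: S(1,0) = 62.2258; S(1,1) = 36.6264
  k=2: S(2,0) = 81.1070; S(2,1) = 47.7400; S(2,2) = 28.1000
  k=3: S(3,0) = 105.7174; S(3,1) = 62.2258; S(3,2) = 36.6264; S(3,3) = 21.5585
  k=4: S(4,0) = 137.7954; S(4,1) = 81.1070; S(4,2) = 47.7400; S(4,3) = 28.1000; S(4,4) = 16.5398
Terminal payoffs V(N, i) = max(K - S_T, 0):
  V(4,0) = 0.000000; V(4,1) = 0.000000; V(4,2) = 0.000000; V(4,3) = 17.499999; V(4,4) = 29.060200
Backward induction: V(k, i) = exp(-r*dt) * [p * V(k+1, i) + (1-p) * V(k+1, i+1)]; then take max(V_cont, immediate exercise) for American.
  V(3,0) = exp(-r*dt) * [p*0.000000 + (1-p)*0.000000] = 0.000000; exercise = 0.000000; V(3,0) = max -> 0.000000
  V(3,1) = exp(-r*dt) * [p*0.000000 + (1-p)*0.000000] = 0.000000; exercise = 0.000000; V(3,1) = max -> 0.000000
  V(3,2) = exp(-r*dt) * [p*0.000000 + (1-p)*17.499999] = 9.956123; exercise = 8.973588; V(3,2) = max -> 9.956123
  V(3,3) = exp(-r*dt) * [p*17.499999 + (1-p)*29.060200] = 23.985210; exercise = 24.041512; V(3,3) = max -> 24.041512
  V(2,0) = exp(-r*dt) * [p*0.000000 + (1-p)*0.000000] = 0.000000; exercise = 0.000000; V(2,0) = max -> 0.000000
  V(2,1) = exp(-r*dt) * [p*0.000000 + (1-p)*9.956123] = 5.664251; exercise = 0.000000; V(2,1) = max -> 5.664251
  V(2,2) = exp(-r*dt) * [p*9.956123 + (1-p)*24.041512] = 17.917469; exercise = 17.499999; V(2,2) = max -> 17.917469
  V(1,0) = exp(-r*dt) * [p*0.000000 + (1-p)*5.664251] = 3.222513; exercise = 0.000000; V(1,0) = max -> 3.222513
  V(1,1) = exp(-r*dt) * [p*5.664251 + (1-p)*17.917469] = 12.605709; exercise = 8.973588; V(1,1) = max -> 12.605709
  V(0,0) = exp(-r*dt) * [p*3.222513 + (1-p)*12.605709] = 8.543940; exercise = 0.000000; V(0,0) = max -> 8.543940


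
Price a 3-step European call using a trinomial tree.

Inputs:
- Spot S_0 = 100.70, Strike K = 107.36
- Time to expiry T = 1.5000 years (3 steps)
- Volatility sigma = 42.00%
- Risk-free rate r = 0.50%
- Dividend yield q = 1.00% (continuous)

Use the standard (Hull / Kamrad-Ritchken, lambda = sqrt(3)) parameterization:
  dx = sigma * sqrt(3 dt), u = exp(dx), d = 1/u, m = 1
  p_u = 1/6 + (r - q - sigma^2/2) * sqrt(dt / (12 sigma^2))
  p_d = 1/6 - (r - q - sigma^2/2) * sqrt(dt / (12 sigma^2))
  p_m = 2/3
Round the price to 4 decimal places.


Answer: Price = V(0,0) = 16.1216

Derivation:
dt = T/N = 0.500000; dx = sigma*sqrt(3*dt) = 0.514393
u = exp(dx) = 1.672623; d = 1/u = 0.597863
p_u = 0.121371, p_m = 0.666667, p_d = 0.211963
Discount per step: exp(-r*dt) = 0.997503
Stock lattice S(k, j) with j the centered position index:
  k=0: S(0,+0) = 100.7000
  k=1: S(1,-1) = 60.2049; S(1,+0) = 100.7000; S(1,+1) = 168.4331
  k=2: S(2,-2) = 35.9943; S(2,-1) = 60.2049; S(2,+0) = 100.7000; S(2,+1) = 168.4331; S(2,+2) = 281.7250
  k=3: S(3,-3) = 21.5197; S(3,-2) = 35.9943; S(3,-1) = 60.2049; S(3,+0) = 100.7000; S(3,+1) = 168.4331; S(3,+2) = 281.7250; S(3,+3) = 471.2197
Terminal payoffs V(N, j) = max(S_T - K, 0):
  V(3,-3) = 0.000000; V(3,-2) = 0.000000; V(3,-1) = 0.000000; V(3,+0) = 0.000000; V(3,+1) = 61.073101; V(3,+2) = 174.365021; V(3,+3) = 363.859652
Backward induction: V(k, j) = exp(-r*dt) * [p_u * V(k+1, j+1) + p_m * V(k+1, j) + p_d * V(k+1, j-1)]
  V(2,-2) = exp(-r*dt) * [p_u*0.000000 + p_m*0.000000 + p_d*0.000000] = 0.000000
  V(2,-1) = exp(-r*dt) * [p_u*0.000000 + p_m*0.000000 + p_d*0.000000] = 0.000000
  V(2,+0) = exp(-r*dt) * [p_u*61.073101 + p_m*0.000000 + p_d*0.000000] = 7.393968
  V(2,+1) = exp(-r*dt) * [p_u*174.365021 + p_m*61.073101 + p_d*0.000000] = 61.723677
  V(2,+2) = exp(-r*dt) * [p_u*363.859652 + p_m*174.365021 + p_d*61.073101] = 172.917582
  V(1,-1) = exp(-r*dt) * [p_u*7.393968 + p_m*0.000000 + p_d*0.000000] = 0.895169
  V(1,+0) = exp(-r*dt) * [p_u*61.723677 + p_m*7.393968 + p_d*0.000000] = 12.389735
  V(1,+1) = exp(-r*dt) * [p_u*172.917582 + p_m*61.723677 + p_d*7.393968] = 63.544405
  V(0,+0) = exp(-r*dt) * [p_u*63.544405 + p_m*12.389735 + p_d*0.895169] = 16.121631


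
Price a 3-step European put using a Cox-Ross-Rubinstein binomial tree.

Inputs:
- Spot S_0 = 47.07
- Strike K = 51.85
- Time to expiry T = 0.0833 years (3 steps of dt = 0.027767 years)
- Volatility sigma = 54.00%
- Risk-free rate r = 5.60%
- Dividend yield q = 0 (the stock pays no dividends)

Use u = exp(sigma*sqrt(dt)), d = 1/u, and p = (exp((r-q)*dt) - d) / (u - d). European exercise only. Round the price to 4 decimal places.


dt = T/N = 0.027767
u = exp(sigma*sqrt(dt)) = 1.094155; d = 1/u = 0.913948
p = (exp((r-q)*dt) - d) / (u - d) = 0.486155
Discount per step: exp(-r*dt) = 0.998446
Stock lattice S(k, i) with i counting down-moves:
  k=0: S(0,0) = 47.0700
  k=1: S(1,0) = 51.5019; S(1,1) = 43.0195
  k=2: S(2,0) = 56.3510; S(2,1) = 47.0700; S(2,2) = 39.3176
  k=3: S(3,0) = 61.6567; S(3,1) = 51.5019; S(3,2) = 43.0195; S(3,3) = 35.9342
Terminal payoffs V(N, i) = max(K - S_T, 0):
  V(3,0) = 0.000000; V(3,1) = 0.348144; V(3,2) = 8.830485; V(3,3) = 15.915787
Backward induction: V(k, i) = exp(-r*dt) * [p * V(k+1, i) + (1-p) * V(k+1, i+1)].
  V(2,0) = exp(-r*dt) * [p*0.000000 + (1-p)*0.348144] = 0.178614
  V(2,1) = exp(-r*dt) * [p*0.348144 + (1-p)*8.830485] = 4.699439
  V(2,2) = exp(-r*dt) * [p*8.830485 + (1-p)*15.915787] = 12.451855
  V(1,0) = exp(-r*dt) * [p*0.178614 + (1-p)*4.699439] = 2.497731
  V(1,1) = exp(-r*dt) * [p*4.699439 + (1-p)*12.451855] = 8.669489
  V(0,0) = exp(-r*dt) * [p*2.497731 + (1-p)*8.669489] = 5.660250

Answer: Price = V(0,0) = 5.6602


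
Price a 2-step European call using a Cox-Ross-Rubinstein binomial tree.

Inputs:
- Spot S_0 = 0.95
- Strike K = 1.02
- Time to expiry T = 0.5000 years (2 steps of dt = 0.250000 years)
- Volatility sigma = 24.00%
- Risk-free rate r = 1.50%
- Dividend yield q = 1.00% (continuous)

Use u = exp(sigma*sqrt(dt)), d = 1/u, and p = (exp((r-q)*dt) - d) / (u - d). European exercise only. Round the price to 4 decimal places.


Answer: Price = V(0,0) = 0.0421

Derivation:
dt = T/N = 0.250000
u = exp(sigma*sqrt(dt)) = 1.127497; d = 1/u = 0.886920
p = (exp((r-q)*dt) - d) / (u - d) = 0.475235
Discount per step: exp(-r*dt) = 0.996257
Stock lattice S(k, i) with i counting down-moves:
  k=0: S(0,0) = 0.9500
  k=1: S(1,0) = 1.0711; S(1,1) = 0.8426
  k=2: S(2,0) = 1.2077; S(2,1) = 0.9500; S(2,2) = 0.7473
Terminal payoffs V(N, i) = max(S_T - K, 0):
  V(2,0) = 0.187687; V(2,1) = 0.000000; V(2,2) = 0.000000
Backward induction: V(k, i) = exp(-r*dt) * [p * V(k+1, i) + (1-p) * V(k+1, i+1)].
  V(1,0) = exp(-r*dt) * [p*0.187687 + (1-p)*0.000000] = 0.088861
  V(1,1) = exp(-r*dt) * [p*0.000000 + (1-p)*0.000000] = 0.000000
  V(0,0) = exp(-r*dt) * [p*0.088861 + (1-p)*0.000000] = 0.042072


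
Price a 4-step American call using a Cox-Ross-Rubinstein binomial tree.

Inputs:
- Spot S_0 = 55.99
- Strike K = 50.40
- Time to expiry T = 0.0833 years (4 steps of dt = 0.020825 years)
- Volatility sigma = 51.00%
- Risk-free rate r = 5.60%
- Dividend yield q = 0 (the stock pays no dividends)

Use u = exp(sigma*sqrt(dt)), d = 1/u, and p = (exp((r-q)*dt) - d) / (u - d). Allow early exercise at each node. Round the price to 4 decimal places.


dt = T/N = 0.020825
u = exp(sigma*sqrt(dt)) = 1.076373; d = 1/u = 0.929046
p = (exp((r-q)*dt) - d) / (u - d) = 0.489529
Discount per step: exp(-r*dt) = 0.998834
Stock lattice S(k, i) with i counting down-moves:
  k=0: S(0,0) = 55.9900
  k=1: S(1,0) = 60.2661; S(1,1) = 52.0173
  k=2: S(2,0) = 64.8689; S(2,1) = 55.9900; S(2,2) = 48.3264
  k=3: S(3,0) = 69.8231; S(3,1) = 60.2661; S(3,2) = 52.0173; S(3,3) = 44.8974
  k=4: S(4,0) = 75.1558; S(4,1) = 64.8689; S(4,2) = 55.9900; S(4,3) = 48.3264; S(4,4) = 41.7118
Terminal payoffs V(N, i) = max(S_T - K, 0):
  V(4,0) = 24.755766; V(4,1) = 14.468878; V(4,2) = 5.590000; V(4,3) = 0.000000; V(4,4) = 0.000000
Backward induction: V(k, i) = exp(-r*dt) * [p * V(k+1, i) + (1-p) * V(k+1, i+1)]; then take max(V_cont, immediate exercise) for American.
  V(3,0) = exp(-r*dt) * [p*24.755766 + (1-p)*14.468878] = 19.481878; exercise = 19.423136; V(3,0) = max -> 19.481878
  V(3,1) = exp(-r*dt) * [p*14.468878 + (1-p)*5.590000] = 9.924889; exercise = 9.866147; V(3,1) = max -> 9.924889
  V(3,2) = exp(-r*dt) * [p*5.590000 + (1-p)*0.000000] = 2.733279; exercise = 1.617264; V(3,2) = max -> 2.733279
  V(3,3) = exp(-r*dt) * [p*0.000000 + (1-p)*0.000000] = 0.000000; exercise = 0.000000; V(3,3) = max -> 0.000000
  V(2,0) = exp(-r*dt) * [p*19.481878 + (1-p)*9.924889] = 14.586294; exercise = 14.468878; V(2,0) = max -> 14.586294
  V(2,1) = exp(-r*dt) * [p*9.924889 + (1-p)*2.733279] = 6.246494; exercise = 5.590000; V(2,1) = max -> 6.246494
  V(2,2) = exp(-r*dt) * [p*2.733279 + (1-p)*0.000000] = 1.336461; exercise = 0.000000; V(2,2) = max -> 1.336461
  V(1,0) = exp(-r*dt) * [p*14.586294 + (1-p)*6.246494] = 10.317031; exercise = 9.866147; V(1,0) = max -> 10.317031
  V(1,1) = exp(-r*dt) * [p*6.246494 + (1-p)*1.336461] = 3.735706; exercise = 1.617264; V(1,1) = max -> 3.735706
  V(0,0) = exp(-r*dt) * [p*10.317031 + (1-p)*3.735706] = 6.949348; exercise = 5.590000; V(0,0) = max -> 6.949348

Answer: Price = V(0,0) = 6.9493


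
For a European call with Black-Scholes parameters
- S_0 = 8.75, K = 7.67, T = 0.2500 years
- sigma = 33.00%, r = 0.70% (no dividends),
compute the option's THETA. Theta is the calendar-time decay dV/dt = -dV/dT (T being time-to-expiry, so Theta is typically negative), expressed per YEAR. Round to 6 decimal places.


d1 = 0.8915126363; d2 = 0.7265126363
phi(d1) = 0.2681159015; exp(-qT) = 1.0000000000; exp(-rT) = 0.9982515304
Theta = -S*exp(-qT)*phi(d1)*sigma/(2*sqrt(T)) - r*K*exp(-rT)*N(d2) + q*S*exp(-qT)*N(d1)
N(d1) = 0.8136728922; N(d2) = 0.7662377181; sqrt(T) = 0.5000000000
Term 1 = -8.7500 * 1.0000000000 * 0.2681159015 * 0.3300 / (2 * 0.5000000000) = -0.7741846656
Term 2 = -0.0070 * 7.6700 * 0.9982515304 * 0.7662377181 = -0.0410673723
Term 3 = 0 (no dividend yield, q = 0)
Theta = -0.7741846656 + (-0.0410673723) + (0.0000000000) = -0.815252

Answer: Theta = -0.815252


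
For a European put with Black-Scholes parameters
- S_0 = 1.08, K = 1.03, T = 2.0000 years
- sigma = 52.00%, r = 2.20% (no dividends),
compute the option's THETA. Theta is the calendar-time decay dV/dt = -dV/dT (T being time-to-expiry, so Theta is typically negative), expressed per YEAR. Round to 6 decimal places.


d1 = 0.4919861857; d2 = -0.2434048667
phi(d1) = 0.3534674996; exp(-qT) = 1.0000000000; exp(-rT) = 0.9569539575
Theta = -S*exp(-qT)*phi(d1)*sigma/(2*sqrt(T)) + r*K*exp(-rT)*N(-d2) - q*S*exp(-qT)*N(-d1)
N(-d1) = 0.3113645547; N(-d2) = 0.5961541130; sqrt(T) = 1.4142135624
Term 1 = -1.0800 * 1.0000000000 * 0.3534674996 * 0.5200 / (2 * 1.4142135624) = -0.0701829459
Term 2 = 0.0220 * 1.0300 * 0.9569539575 * 0.5961541130 = 0.0129273496
Term 3 = 0 (no dividend yield, q = 0)
Theta = -0.0701829459 + (0.0129273496) + (0.0000000000) = -0.057256

Answer: Theta = -0.057256


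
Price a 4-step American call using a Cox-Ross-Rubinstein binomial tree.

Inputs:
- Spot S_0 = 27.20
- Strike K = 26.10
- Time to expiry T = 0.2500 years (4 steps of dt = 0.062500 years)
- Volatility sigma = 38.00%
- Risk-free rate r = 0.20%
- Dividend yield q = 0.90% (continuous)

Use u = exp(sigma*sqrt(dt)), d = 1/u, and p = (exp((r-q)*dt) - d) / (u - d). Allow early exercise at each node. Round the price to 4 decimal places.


dt = T/N = 0.062500
u = exp(sigma*sqrt(dt)) = 1.099659; d = 1/u = 0.909373
p = (exp((r-q)*dt) - d) / (u - d) = 0.473969
Discount per step: exp(-r*dt) = 0.999875
Stock lattice S(k, i) with i counting down-moves:
  k=0: S(0,0) = 27.2000
  k=1: S(1,0) = 29.9107; S(1,1) = 24.7349
  k=2: S(2,0) = 32.8916; S(2,1) = 27.2000; S(2,2) = 22.4933
  k=3: S(3,0) = 36.1695; S(3,1) = 29.9107; S(3,2) = 24.7349; S(3,3) = 20.4548
  k=4: S(4,0) = 39.7741; S(4,1) = 32.8916; S(4,2) = 27.2000; S(4,3) = 22.4933; S(4,4) = 18.6010
Terminal payoffs V(N, i) = max(S_T - K, 0):
  V(4,0) = 13.674141; V(4,1) = 6.791589; V(4,2) = 1.100000; V(4,3) = 0.000000; V(4,4) = 0.000000
Backward induction: V(k, i) = exp(-r*dt) * [p * V(k+1, i) + (1-p) * V(k+1, i+1)]; then take max(V_cont, immediate exercise) for American.
  V(3,0) = exp(-r*dt) * [p*13.674141 + (1-p)*6.791589] = 10.052450; exercise = 10.069527; V(3,0) = max -> 10.069527
  V(3,1) = exp(-r*dt) * [p*6.791589 + (1-p)*1.100000] = 3.797163; exercise = 3.810721; V(3,1) = max -> 3.810721
  V(3,2) = exp(-r*dt) * [p*1.100000 + (1-p)*0.000000] = 0.521301; exercise = 0.000000; V(3,2) = max -> 0.521301
  V(3,3) = exp(-r*dt) * [p*0.000000 + (1-p)*0.000000] = 0.000000; exercise = 0.000000; V(3,3) = max -> 0.000000
  V(2,0) = exp(-r*dt) * [p*10.069527 + (1-p)*3.810721] = 6.776355; exercise = 6.791589; V(2,0) = max -> 6.791589
  V(2,1) = exp(-r*dt) * [p*3.810721 + (1-p)*0.521301] = 2.080125; exercise = 1.100000; V(2,1) = max -> 2.080125
  V(2,2) = exp(-r*dt) * [p*0.521301 + (1-p)*0.000000] = 0.247050; exercise = 0.000000; V(2,2) = max -> 0.247050
  V(1,0) = exp(-r*dt) * [p*6.791589 + (1-p)*2.080125] = 4.312674; exercise = 3.810721; V(1,0) = max -> 4.312674
  V(1,1) = exp(-r*dt) * [p*2.080125 + (1-p)*0.247050] = 1.115731; exercise = 0.000000; V(1,1) = max -> 1.115731
  V(0,0) = exp(-r*dt) * [p*4.312674 + (1-p)*1.115731] = 2.630655; exercise = 1.100000; V(0,0) = max -> 2.630655

Answer: Price = V(0,0) = 2.6307


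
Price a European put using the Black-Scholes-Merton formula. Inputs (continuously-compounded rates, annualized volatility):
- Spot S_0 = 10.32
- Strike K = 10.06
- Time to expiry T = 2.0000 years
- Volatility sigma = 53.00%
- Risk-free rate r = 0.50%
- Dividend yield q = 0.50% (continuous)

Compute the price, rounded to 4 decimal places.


d1 = (ln(S/K) + (r - q + 0.5*sigma^2) * T) / (sigma * sqrt(T)) = 0.40880991
d2 = d1 - sigma * sqrt(T) = -0.34072328
exp(-rT) = 0.99004983; exp(-qT) = 0.99004983
P = K * exp(-rT) * N(-d2) - S_0 * exp(-qT) * N(-d1)
N(-d1) = 0.34133958; N(-d2) = 0.63334404
P = 10.0600 * 0.99004983 * 0.63334404 - 10.3200 * 0.99004983 * 0.34133958 = 2.8205

Answer: Price = 2.8205


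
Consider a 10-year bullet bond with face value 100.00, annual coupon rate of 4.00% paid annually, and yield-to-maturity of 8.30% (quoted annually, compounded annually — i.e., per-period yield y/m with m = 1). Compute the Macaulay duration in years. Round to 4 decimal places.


Answer: Macaulay duration = 8.0932 years

Derivation:
Coupon per period c = face * coupon_rate / m = 4.000000
Periods per year m = 1; per-period yield y/m = 0.083000
Number of cashflows N = 10
Cashflows (t years, CF_t, discount factor 1/(1+y/m)^(m*t), PV):
  t = 1.0000: CF_t = 4.000000, DF = 0.923361, PV = 3.693444
  t = 2.0000: CF_t = 4.000000, DF = 0.852596, PV = 3.410382
  t = 3.0000: CF_t = 4.000000, DF = 0.787254, PV = 3.149014
  t = 4.0000: CF_t = 4.000000, DF = 0.726919, PV = 2.907677
  t = 5.0000: CF_t = 4.000000, DF = 0.671209, PV = 2.684836
  t = 6.0000: CF_t = 4.000000, DF = 0.619768, PV = 2.479073
  t = 7.0000: CF_t = 4.000000, DF = 0.572270, PV = 2.289079
  t = 8.0000: CF_t = 4.000000, DF = 0.528412, PV = 2.113646
  t = 9.0000: CF_t = 4.000000, DF = 0.487915, PV = 1.951659
  t = 10.0000: CF_t = 104.000000, DF = 0.450521, PV = 46.854227
Price P = sum_t PV_t = 71.533037
Macaulay numerator sum_t t * PV_t:
  t * PV_t at t = 1.0000: 3.693444
  t * PV_t at t = 2.0000: 6.820765
  t * PV_t at t = 3.0000: 9.447043
  t * PV_t at t = 4.0000: 11.630708
  t * PV_t at t = 5.0000: 13.424178
  t * PV_t at t = 6.0000: 14.874436
  t * PV_t at t = 7.0000: 16.023554
  t * PV_t at t = 8.0000: 16.909171
  t * PV_t at t = 9.0000: 17.564929
  t * PV_t at t = 10.0000: 468.542265
Macaulay duration D = (sum_t t * PV_t) / P = 578.930493 / 71.533037 = 8.093190


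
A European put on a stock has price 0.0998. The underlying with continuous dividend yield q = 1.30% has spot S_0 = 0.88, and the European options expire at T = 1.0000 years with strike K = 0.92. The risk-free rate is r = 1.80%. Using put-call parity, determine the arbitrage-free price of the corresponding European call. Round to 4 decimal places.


Put-call parity: C - P = S_0 * exp(-qT) - K * exp(-rT).
S_0 * exp(-qT) = 0.8800 * 0.98708414 = 0.86863404
K * exp(-rT) = 0.9200 * 0.98216103 = 0.90358815
C = P + S*exp(-qT) - K*exp(-rT)
C = 0.0998 + 0.86863404 - 0.90358815 = 0.0648

Answer: Call price = 0.0648


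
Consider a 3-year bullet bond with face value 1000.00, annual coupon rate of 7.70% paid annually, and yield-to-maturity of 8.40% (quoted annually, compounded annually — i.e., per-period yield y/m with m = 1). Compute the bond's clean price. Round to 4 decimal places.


Answer: Price = 982.0897

Derivation:
Coupon per period c = face * coupon_rate / m = 77.000000
Periods per year m = 1; per-period yield y/m = 0.084000
Number of cashflows N = 3
Cashflows (t years, CF_t, discount factor 1/(1+y/m)^(m*t), PV):
  t = 1.0000: CF_t = 77.000000, DF = 0.922509, PV = 71.033210
  t = 2.0000: CF_t = 77.000000, DF = 0.851023, PV = 65.528792
  t = 3.0000: CF_t = 1077.000000, DF = 0.785077, PV = 845.527733
Price P = sum_t PV_t = 982.089735


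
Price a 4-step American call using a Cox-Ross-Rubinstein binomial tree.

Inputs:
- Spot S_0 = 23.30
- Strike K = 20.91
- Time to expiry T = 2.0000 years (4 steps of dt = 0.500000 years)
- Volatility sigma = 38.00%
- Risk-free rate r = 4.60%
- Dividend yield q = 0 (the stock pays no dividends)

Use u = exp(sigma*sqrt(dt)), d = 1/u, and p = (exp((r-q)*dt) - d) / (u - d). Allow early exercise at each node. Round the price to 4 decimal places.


dt = T/N = 0.500000
u = exp(sigma*sqrt(dt)) = 1.308263; d = 1/u = 0.764372
p = (exp((r-q)*dt) - d) / (u - d) = 0.476004
Discount per step: exp(-r*dt) = 0.977262
Stock lattice S(k, i) with i counting down-moves:
  k=0: S(0,0) = 23.3000
  k=1: S(1,0) = 30.4825; S(1,1) = 17.8099
  k=2: S(2,0) = 39.8792; S(2,1) = 23.3000; S(2,2) = 13.6134
  k=3: S(3,0) = 52.1725; S(3,1) = 30.4825; S(3,2) = 17.8099; S(3,3) = 10.4057
  k=4: S(4,0) = 68.2553; S(4,1) = 39.8792; S(4,2) = 23.3000; S(4,3) = 13.6134; S(4,4) = 7.9538
Terminal payoffs V(N, i) = max(S_T - K, 0):
  V(4,0) = 47.345340; V(4,1) = 18.969185; V(4,2) = 2.390000; V(4,3) = 0.000000; V(4,4) = 0.000000
Backward induction: V(k, i) = exp(-r*dt) * [p * V(k+1, i) + (1-p) * V(k+1, i+1)]; then take max(V_cont, immediate exercise) for American.
  V(3,0) = exp(-r*dt) * [p*47.345340 + (1-p)*18.969185] = 31.737918; exercise = 31.262477; V(3,0) = max -> 31.737918
  V(3,1) = exp(-r*dt) * [p*18.969185 + (1-p)*2.390000] = 10.047978; exercise = 9.572536; V(3,1) = max -> 10.047978
  V(3,2) = exp(-r*dt) * [p*2.390000 + (1-p)*0.000000] = 1.111782; exercise = 0.000000; V(3,2) = max -> 1.111782
  V(3,3) = exp(-r*dt) * [p*0.000000 + (1-p)*0.000000] = 0.000000; exercise = 0.000000; V(3,3) = max -> 0.000000
  V(2,0) = exp(-r*dt) * [p*31.737918 + (1-p)*10.047978] = 19.909258; exercise = 18.969185; V(2,0) = max -> 19.909258
  V(2,1) = exp(-r*dt) * [p*10.047978 + (1-p)*1.111782] = 5.243451; exercise = 2.390000; V(2,1) = max -> 5.243451
  V(2,2) = exp(-r*dt) * [p*1.111782 + (1-p)*0.000000] = 0.517180; exercise = 0.000000; V(2,2) = max -> 0.517180
  V(1,0) = exp(-r*dt) * [p*19.909258 + (1-p)*5.243451] = 11.946481; exercise = 9.572536; V(1,0) = max -> 11.946481
  V(1,1) = exp(-r*dt) * [p*5.243451 + (1-p)*0.517180] = 2.703991; exercise = 0.000000; V(1,1) = max -> 2.703991
  V(0,0) = exp(-r*dt) * [p*11.946481 + (1-p)*2.703991] = 6.941939; exercise = 2.390000; V(0,0) = max -> 6.941939

Answer: Price = V(0,0) = 6.9419


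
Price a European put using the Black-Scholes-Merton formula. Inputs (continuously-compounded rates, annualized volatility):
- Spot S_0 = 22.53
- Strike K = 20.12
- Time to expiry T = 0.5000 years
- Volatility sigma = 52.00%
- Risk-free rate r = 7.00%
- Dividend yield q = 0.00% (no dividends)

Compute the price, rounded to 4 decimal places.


d1 = (ln(S/K) + (r - q + 0.5*sigma^2) * T) / (sigma * sqrt(T)) = 0.58671753
d2 = d1 - sigma * sqrt(T) = 0.21902200
exp(-rT) = 0.96560542; exp(-qT) = 1.00000000
P = K * exp(-rT) * N(-d2) - S_0 * exp(-qT) * N(-d1)
N(-d1) = 0.27869672; N(-d2) = 0.41331646
P = 20.1200 * 0.96560542 * 0.41331646 - 22.5300 * 1.00000000 * 0.27869672 = 1.7509

Answer: Price = 1.7509


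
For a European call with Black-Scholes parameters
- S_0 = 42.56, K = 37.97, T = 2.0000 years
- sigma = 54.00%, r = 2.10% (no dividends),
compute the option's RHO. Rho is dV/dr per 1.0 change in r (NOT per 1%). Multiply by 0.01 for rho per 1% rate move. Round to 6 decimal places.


d1 = 0.5862680866; d2 = -0.1774072371
phi(d1) = 0.3359497553; exp(-qT) = 1.0000000000; exp(-rT) = 0.9588697806
N(d2) = 0.4295942616
Rho = K*T*exp(-rT)*N(d2) = 37.9700 * 2.0000 * 0.9588697806 * 0.4295942616 = 31.281581

Answer: Rho = 31.281581


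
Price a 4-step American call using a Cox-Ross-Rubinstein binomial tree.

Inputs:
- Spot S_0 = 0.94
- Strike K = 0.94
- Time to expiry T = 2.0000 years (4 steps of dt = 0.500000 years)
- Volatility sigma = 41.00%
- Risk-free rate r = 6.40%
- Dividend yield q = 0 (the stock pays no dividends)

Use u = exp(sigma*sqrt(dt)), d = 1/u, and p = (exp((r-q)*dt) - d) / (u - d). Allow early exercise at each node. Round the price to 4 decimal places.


dt = T/N = 0.500000
u = exp(sigma*sqrt(dt)) = 1.336312; d = 1/u = 0.748328
p = (exp((r-q)*dt) - d) / (u - d) = 0.483328
Discount per step: exp(-r*dt) = 0.968507
Stock lattice S(k, i) with i counting down-moves:
  k=0: S(0,0) = 0.9400
  k=1: S(1,0) = 1.2561; S(1,1) = 0.7034
  k=2: S(2,0) = 1.6786; S(2,1) = 0.9400; S(2,2) = 0.5264
  k=3: S(3,0) = 2.2431; S(3,1) = 1.2561; S(3,2) = 0.7034; S(3,3) = 0.3939
  k=4: S(4,0) = 2.9975; S(4,1) = 1.6786; S(4,2) = 0.9400; S(4,3) = 0.5264; S(4,4) = 0.2948
Terminal payoffs V(N, i) = max(S_T - K, 0):
  V(4,0) = 2.057503; V(4,1) = 0.738587; V(4,2) = 0.000000; V(4,3) = 0.000000; V(4,4) = 0.000000
Backward induction: V(k, i) = exp(-r*dt) * [p * V(k+1, i) + (1-p) * V(k+1, i+1)]; then take max(V_cont, immediate exercise) for American.
  V(3,0) = exp(-r*dt) * [p*2.057503 + (1-p)*0.738587] = 1.332720; exercise = 1.303116; V(3,0) = max -> 1.332720
  V(3,1) = exp(-r*dt) * [p*0.738587 + (1-p)*0.000000] = 0.345737; exercise = 0.316134; V(3,1) = max -> 0.345737
  V(3,2) = exp(-r*dt) * [p*0.000000 + (1-p)*0.000000] = 0.000000; exercise = 0.000000; V(3,2) = max -> 0.000000
  V(3,3) = exp(-r*dt) * [p*0.000000 + (1-p)*0.000000] = 0.000000; exercise = 0.000000; V(3,3) = max -> 0.000000
  V(2,0) = exp(-r*dt) * [p*1.332720 + (1-p)*0.345737] = 0.796862; exercise = 0.738587; V(2,0) = max -> 0.796862
  V(2,1) = exp(-r*dt) * [p*0.345737 + (1-p)*0.000000] = 0.161842; exercise = 0.000000; V(2,1) = max -> 0.161842
  V(2,2) = exp(-r*dt) * [p*0.000000 + (1-p)*0.000000] = 0.000000; exercise = 0.000000; V(2,2) = max -> 0.000000
  V(1,0) = exp(-r*dt) * [p*0.796862 + (1-p)*0.161842] = 0.454002; exercise = 0.316134; V(1,0) = max -> 0.454002
  V(1,1) = exp(-r*dt) * [p*0.161842 + (1-p)*0.000000] = 0.075759; exercise = 0.000000; V(1,1) = max -> 0.075759
  V(0,0) = exp(-r*dt) * [p*0.454002 + (1-p)*0.075759] = 0.250431; exercise = 0.000000; V(0,0) = max -> 0.250431

Answer: Price = V(0,0) = 0.2504


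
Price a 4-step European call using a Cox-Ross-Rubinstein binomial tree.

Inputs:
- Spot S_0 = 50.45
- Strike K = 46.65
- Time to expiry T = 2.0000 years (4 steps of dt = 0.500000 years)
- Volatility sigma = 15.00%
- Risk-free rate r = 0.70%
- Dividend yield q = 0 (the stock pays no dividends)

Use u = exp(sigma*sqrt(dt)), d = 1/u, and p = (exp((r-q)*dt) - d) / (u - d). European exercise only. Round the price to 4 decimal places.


Answer: Price = V(0,0) = 6.8567

Derivation:
dt = T/N = 0.500000
u = exp(sigma*sqrt(dt)) = 1.111895; d = 1/u = 0.899365
p = (exp((r-q)*dt) - d) / (u - d) = 0.490005
Discount per step: exp(-r*dt) = 0.996506
Stock lattice S(k, i) with i counting down-moves:
  k=0: S(0,0) = 50.4500
  k=1: S(1,0) = 56.0951; S(1,1) = 45.3730
  k=2: S(2,0) = 62.3719; S(2,1) = 50.4500; S(2,2) = 40.8069
  k=3: S(3,0) = 69.3510; S(3,1) = 56.0951; S(3,2) = 45.3730; S(3,3) = 36.7003
  k=4: S(4,0) = 77.1111; S(4,1) = 62.3719; S(4,2) = 50.4500; S(4,3) = 40.8069; S(4,4) = 33.0070
Terminal payoffs V(N, i) = max(S_T - K, 0):
  V(4,0) = 30.461067; V(4,1) = 15.721895; V(4,2) = 3.800000; V(4,3) = 0.000000; V(4,4) = 0.000000
Backward induction: V(k, i) = exp(-r*dt) * [p * V(k+1, i) + (1-p) * V(k+1, i+1)].
  V(3,0) = exp(-r*dt) * [p*30.461067 + (1-p)*15.721895] = 22.864006
  V(3,1) = exp(-r*dt) * [p*15.721895 + (1-p)*3.800000] = 9.608106
  V(3,2) = exp(-r*dt) * [p*3.800000 + (1-p)*0.000000] = 1.855515
  V(3,3) = exp(-r*dt) * [p*0.000000 + (1-p)*0.000000] = 0.000000
  V(2,0) = exp(-r*dt) * [p*22.864006 + (1-p)*9.608106] = 16.047305
  V(2,1) = exp(-r*dt) * [p*9.608106 + (1-p)*1.855515] = 5.634571
  V(2,2) = exp(-r*dt) * [p*1.855515 + (1-p)*0.000000] = 0.906036
  V(1,0) = exp(-r*dt) * [p*16.047305 + (1-p)*5.634571] = 10.699354
  V(1,1) = exp(-r*dt) * [p*5.634571 + (1-p)*0.906036] = 3.211783
  V(0,0) = exp(-r*dt) * [p*10.699354 + (1-p)*3.211783] = 6.856693


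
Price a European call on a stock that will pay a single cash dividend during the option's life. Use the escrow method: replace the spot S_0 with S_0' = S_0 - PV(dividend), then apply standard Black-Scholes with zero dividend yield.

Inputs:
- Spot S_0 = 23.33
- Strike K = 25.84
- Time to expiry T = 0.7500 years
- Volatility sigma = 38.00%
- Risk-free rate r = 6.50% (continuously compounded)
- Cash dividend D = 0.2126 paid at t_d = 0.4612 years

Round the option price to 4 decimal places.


PV(D) = D * exp(-r * t_d) = 0.2126 * 0.97046688 = 0.20632126
S_0' = S_0 - PV(D) = 23.3300 - 0.20632126 = 23.12367874
d1 = (ln(S_0'/K) + (r + sigma^2/2)*T) / (sigma*sqrt(T)) = -0.02481553
d2 = d1 - sigma*sqrt(T) = -0.35390518
exp(-rT) = 0.95241920
N(d1) = 0.49010105; N(d2) = 0.36170497
C = S_0' * N(d1) - K * exp(-rT) * N(d2) = 23.12367874 * 0.49010105 - 25.8400 * 0.95241920 * 0.36170497 = 2.4312

Answer: Price = 2.4312


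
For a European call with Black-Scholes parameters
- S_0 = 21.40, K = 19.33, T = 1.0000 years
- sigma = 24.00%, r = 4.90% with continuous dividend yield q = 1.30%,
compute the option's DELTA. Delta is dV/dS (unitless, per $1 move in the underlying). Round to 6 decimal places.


Answer: Delta = 0.746357

Derivation:
d1 = 0.6938859534; d2 = 0.4538859534
phi(d1) = 0.3135873306; exp(-qT) = 0.9870841350; exp(-rT) = 0.9521811297
N(d1) = 0.7561231334
Delta = exp(-qT) * N(d1) = 0.9870841350 * 0.7561231334 = 0.746357


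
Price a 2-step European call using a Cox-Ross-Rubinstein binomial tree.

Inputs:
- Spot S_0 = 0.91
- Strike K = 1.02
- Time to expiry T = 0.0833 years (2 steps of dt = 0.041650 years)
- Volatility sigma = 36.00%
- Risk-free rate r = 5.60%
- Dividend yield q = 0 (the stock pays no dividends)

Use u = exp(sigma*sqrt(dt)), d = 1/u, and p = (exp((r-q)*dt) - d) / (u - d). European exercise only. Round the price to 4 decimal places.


dt = T/N = 0.041650
u = exp(sigma*sqrt(dt)) = 1.076236; d = 1/u = 0.929164
p = (exp((r-q)*dt) - d) / (u - d) = 0.497518
Discount per step: exp(-r*dt) = 0.997670
Stock lattice S(k, i) with i counting down-moves:
  k=0: S(0,0) = 0.9100
  k=1: S(1,0) = 0.9794; S(1,1) = 0.8455
  k=2: S(2,0) = 1.0540; S(2,1) = 0.9100; S(2,2) = 0.7856
Terminal payoffs V(N, i) = max(S_T - K, 0):
  V(2,0) = 0.034039; V(2,1) = 0.000000; V(2,2) = 0.000000
Backward induction: V(k, i) = exp(-r*dt) * [p * V(k+1, i) + (1-p) * V(k+1, i+1)].
  V(1,0) = exp(-r*dt) * [p*0.034039 + (1-p)*0.000000] = 0.016895
  V(1,1) = exp(-r*dt) * [p*0.000000 + (1-p)*0.000000] = 0.000000
  V(0,0) = exp(-r*dt) * [p*0.016895 + (1-p)*0.000000] = 0.008386

Answer: Price = V(0,0) = 0.0084


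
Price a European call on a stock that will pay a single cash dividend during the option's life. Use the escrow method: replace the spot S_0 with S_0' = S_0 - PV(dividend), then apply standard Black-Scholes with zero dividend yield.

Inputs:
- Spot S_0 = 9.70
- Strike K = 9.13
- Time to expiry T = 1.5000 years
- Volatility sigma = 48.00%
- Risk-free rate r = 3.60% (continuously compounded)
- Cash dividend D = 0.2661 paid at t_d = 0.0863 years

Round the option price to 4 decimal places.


Answer: Price = 2.5050

Derivation:
PV(D) = D * exp(-r * t_d) = 0.2661 * 0.99689802 = 0.26527456
S_0' = S_0 - PV(D) = 9.7000 - 0.26527456 = 9.43472544
d1 = (ln(S_0'/K) + (r + sigma^2/2)*T) / (sigma*sqrt(T)) = 0.44164195
d2 = d1 - sigma*sqrt(T) = -0.14623559
exp(-rT) = 0.94743211
N(d1) = 0.67062584; N(d2) = 0.44186771
C = S_0' * N(d1) - K * exp(-rT) * N(d2) = 9.43472544 * 0.67062584 - 9.1300 * 0.94743211 * 0.44186771 = 2.5050


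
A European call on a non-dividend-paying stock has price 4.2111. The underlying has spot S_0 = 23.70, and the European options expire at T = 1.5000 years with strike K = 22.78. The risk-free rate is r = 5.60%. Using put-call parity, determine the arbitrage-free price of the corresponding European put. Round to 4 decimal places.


Answer: Put price = 1.4557

Derivation:
Put-call parity: C - P = S_0 * exp(-qT) - K * exp(-rT).
S_0 * exp(-qT) = 23.7000 * 1.00000000 = 23.70000000
K * exp(-rT) = 22.7800 * 0.91943126 = 20.94464401
P = C - S*exp(-qT) + K*exp(-rT)
P = 4.2111 - 23.70000000 + 20.94464401 = 1.4557


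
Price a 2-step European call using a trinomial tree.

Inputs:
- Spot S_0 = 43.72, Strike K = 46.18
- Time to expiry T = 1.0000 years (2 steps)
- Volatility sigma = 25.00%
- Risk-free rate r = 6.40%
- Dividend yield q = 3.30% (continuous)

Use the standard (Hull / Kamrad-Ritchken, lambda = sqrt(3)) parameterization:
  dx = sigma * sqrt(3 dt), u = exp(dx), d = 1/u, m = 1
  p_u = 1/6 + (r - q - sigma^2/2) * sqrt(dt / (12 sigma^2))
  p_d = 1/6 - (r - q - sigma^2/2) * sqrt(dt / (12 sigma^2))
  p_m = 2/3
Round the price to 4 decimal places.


Answer: Price = V(0,0) = 3.6446

Derivation:
dt = T/N = 0.500000; dx = sigma*sqrt(3*dt) = 0.306186
u = exp(dx) = 1.358235; d = 1/u = 0.736250
p_u = 0.166463, p_m = 0.666667, p_d = 0.166871
Discount per step: exp(-r*dt) = 0.968507
Stock lattice S(k, j) with j the centered position index:
  k=0: S(0,+0) = 43.7200
  k=1: S(1,-1) = 32.1888; S(1,+0) = 43.7200; S(1,+1) = 59.3820
  k=2: S(2,-2) = 23.6990; S(2,-1) = 32.1888; S(2,+0) = 43.7200; S(2,+1) = 59.3820; S(2,+2) = 80.6548
Terminal payoffs V(N, j) = max(S_T - K, 0):
  V(2,-2) = 0.000000; V(2,-1) = 0.000000; V(2,+0) = 0.000000; V(2,+1) = 13.202043; V(2,+2) = 34.474782
Backward induction: V(k, j) = exp(-r*dt) * [p_u * V(k+1, j+1) + p_m * V(k+1, j) + p_d * V(k+1, j-1)]
  V(1,-1) = exp(-r*dt) * [p_u*0.000000 + p_m*0.000000 + p_d*0.000000] = 0.000000
  V(1,+0) = exp(-r*dt) * [p_u*13.202043 + p_m*0.000000 + p_d*0.000000] = 2.128434
  V(1,+1) = exp(-r*dt) * [p_u*34.474782 + p_m*13.202043 + p_d*0.000000] = 14.082204
  V(0,+0) = exp(-r*dt) * [p_u*14.082204 + p_m*2.128434 + p_d*0.000000] = 3.644602


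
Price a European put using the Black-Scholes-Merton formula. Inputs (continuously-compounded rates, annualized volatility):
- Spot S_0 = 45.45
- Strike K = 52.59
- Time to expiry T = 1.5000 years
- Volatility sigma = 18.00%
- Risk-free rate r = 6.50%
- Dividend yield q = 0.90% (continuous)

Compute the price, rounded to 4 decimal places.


Answer: Price = 5.6518

Derivation:
d1 = (ln(S/K) + (r - q + 0.5*sigma^2) * T) / (sigma * sqrt(T)) = -0.17061679
d2 = d1 - sigma * sqrt(T) = -0.39107087
exp(-rT) = 0.90710234; exp(-qT) = 0.98659072
P = K * exp(-rT) * N(-d2) - S_0 * exp(-qT) * N(-d1)
N(-d1) = 0.56773745; N(-d2) = 0.65212757
P = 52.5900 * 0.90710234 * 0.65212757 - 45.4500 * 0.98659072 * 0.56773745 = 5.6518


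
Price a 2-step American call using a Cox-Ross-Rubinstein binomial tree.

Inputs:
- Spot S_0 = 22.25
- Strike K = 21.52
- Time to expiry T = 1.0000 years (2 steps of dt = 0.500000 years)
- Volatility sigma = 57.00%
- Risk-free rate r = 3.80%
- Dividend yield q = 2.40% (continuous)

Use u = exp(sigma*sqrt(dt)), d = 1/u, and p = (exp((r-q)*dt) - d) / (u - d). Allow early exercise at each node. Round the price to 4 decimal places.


dt = T/N = 0.500000
u = exp(sigma*sqrt(dt)) = 1.496383; d = 1/u = 0.668278
p = (exp((r-q)*dt) - d) / (u - d) = 0.409062
Discount per step: exp(-r*dt) = 0.981179
Stock lattice S(k, i) with i counting down-moves:
  k=0: S(0,0) = 22.2500
  k=1: S(1,0) = 33.2945; S(1,1) = 14.8692
  k=2: S(2,0) = 49.8214; S(2,1) = 22.2500; S(2,2) = 9.9368
Terminal payoffs V(N, i) = max(S_T - K, 0):
  V(2,0) = 28.301357; V(2,1) = 0.730000; V(2,2) = 0.000000
Backward induction: V(k, i) = exp(-r*dt) * [p * V(k+1, i) + (1-p) * V(k+1, i+1)]; then take max(V_cont, immediate exercise) for American.
  V(1,0) = exp(-r*dt) * [p*28.301357 + (1-p)*0.730000] = 11.782395; exercise = 11.774522; V(1,0) = max -> 11.782395
  V(1,1) = exp(-r*dt) * [p*0.730000 + (1-p)*0.000000] = 0.292995; exercise = 0.000000; V(1,1) = max -> 0.292995
  V(0,0) = exp(-r*dt) * [p*11.782395 + (1-p)*0.292995] = 4.898906; exercise = 0.730000; V(0,0) = max -> 4.898906

Answer: Price = V(0,0) = 4.8989


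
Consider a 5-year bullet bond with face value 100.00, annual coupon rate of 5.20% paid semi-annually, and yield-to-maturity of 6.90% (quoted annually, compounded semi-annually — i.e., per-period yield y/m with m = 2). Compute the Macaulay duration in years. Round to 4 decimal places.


Answer: Macaulay duration = 4.4425 years

Derivation:
Coupon per period c = face * coupon_rate / m = 2.600000
Periods per year m = 2; per-period yield y/m = 0.034500
Number of cashflows N = 10
Cashflows (t years, CF_t, discount factor 1/(1+y/m)^(m*t), PV):
  t = 0.5000: CF_t = 2.600000, DF = 0.966651, PV = 2.513291
  t = 1.0000: CF_t = 2.600000, DF = 0.934413, PV = 2.429475
  t = 1.5000: CF_t = 2.600000, DF = 0.903251, PV = 2.348453
  t = 2.0000: CF_t = 2.600000, DF = 0.873128, PV = 2.270133
  t = 2.5000: CF_t = 2.600000, DF = 0.844010, PV = 2.194426
  t = 3.0000: CF_t = 2.600000, DF = 0.815863, PV = 2.121243
  t = 3.5000: CF_t = 2.600000, DF = 0.788654, PV = 2.050501
  t = 4.0000: CF_t = 2.600000, DF = 0.762353, PV = 1.982117
  t = 4.5000: CF_t = 2.600000, DF = 0.736929, PV = 1.916015
  t = 5.0000: CF_t = 102.600000, DF = 0.712353, PV = 73.087383
Price P = sum_t PV_t = 92.913037
Macaulay numerator sum_t t * PV_t:
  t * PV_t at t = 0.5000: 1.256646
  t * PV_t at t = 1.0000: 2.429475
  t * PV_t at t = 1.5000: 3.522679
  t * PV_t at t = 2.0000: 4.540267
  t * PV_t at t = 2.5000: 5.486064
  t * PV_t at t = 3.0000: 6.363728
  t * PV_t at t = 3.5000: 7.176752
  t * PV_t at t = 4.0000: 7.928470
  t * PV_t at t = 4.5000: 8.622067
  t * PV_t at t = 5.0000: 365.436914
Macaulay duration D = (sum_t t * PV_t) / P = 412.763062 / 92.913037 = 4.442467


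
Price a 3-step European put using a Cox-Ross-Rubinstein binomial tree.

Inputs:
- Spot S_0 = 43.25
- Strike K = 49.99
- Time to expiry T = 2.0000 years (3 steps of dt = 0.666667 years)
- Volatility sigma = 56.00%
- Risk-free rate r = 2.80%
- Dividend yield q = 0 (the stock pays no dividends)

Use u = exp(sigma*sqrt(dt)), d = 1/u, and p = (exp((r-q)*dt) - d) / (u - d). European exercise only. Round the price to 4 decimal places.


dt = T/N = 0.666667
u = exp(sigma*sqrt(dt)) = 1.579705; d = 1/u = 0.633030
p = (exp((r-q)*dt) - d) / (u - d) = 0.407545
Discount per step: exp(-r*dt) = 0.981506
Stock lattice S(k, i) with i counting down-moves:
  k=0: S(0,0) = 43.2500
  k=1: S(1,0) = 68.3222; S(1,1) = 27.3785
  k=2: S(2,0) = 107.9290; S(2,1) = 43.2500; S(2,2) = 17.3314
  k=3: S(3,0) = 170.4959; S(3,1) = 68.3222; S(3,2) = 27.3785; S(3,3) = 10.9713
Terminal payoffs V(N, i) = max(K - S_T, 0):
  V(3,0) = 0.000000; V(3,1) = 0.000000; V(3,2) = 22.611469; V(3,3) = 39.018698
Backward induction: V(k, i) = exp(-r*dt) * [p * V(k+1, i) + (1-p) * V(k+1, i+1)].
  V(2,0) = exp(-r*dt) * [p*0.000000 + (1-p)*0.000000] = 0.000000
  V(2,1) = exp(-r*dt) * [p*0.000000 + (1-p)*22.611469] = 13.148544
  V(2,2) = exp(-r*dt) * [p*22.611469 + (1-p)*39.018698] = 31.734088
  V(1,0) = exp(-r*dt) * [p*0.000000 + (1-p)*13.148544] = 7.645863
  V(1,1) = exp(-r*dt) * [p*13.148544 + (1-p)*31.734088] = 23.712854
  V(0,0) = exp(-r*dt) * [p*7.645863 + (1-p)*23.712854] = 16.847401

Answer: Price = V(0,0) = 16.8474


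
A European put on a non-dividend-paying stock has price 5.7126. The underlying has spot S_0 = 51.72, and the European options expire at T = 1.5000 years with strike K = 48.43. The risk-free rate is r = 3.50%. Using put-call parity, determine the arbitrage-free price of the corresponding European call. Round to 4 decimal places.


Answer: Call price = 11.4796

Derivation:
Put-call parity: C - P = S_0 * exp(-qT) - K * exp(-rT).
S_0 * exp(-qT) = 51.7200 * 1.00000000 = 51.72000000
K * exp(-rT) = 48.4300 * 0.94885432 = 45.95301477
C = P + S*exp(-qT) - K*exp(-rT)
C = 5.7126 + 51.72000000 - 45.95301477 = 11.4796


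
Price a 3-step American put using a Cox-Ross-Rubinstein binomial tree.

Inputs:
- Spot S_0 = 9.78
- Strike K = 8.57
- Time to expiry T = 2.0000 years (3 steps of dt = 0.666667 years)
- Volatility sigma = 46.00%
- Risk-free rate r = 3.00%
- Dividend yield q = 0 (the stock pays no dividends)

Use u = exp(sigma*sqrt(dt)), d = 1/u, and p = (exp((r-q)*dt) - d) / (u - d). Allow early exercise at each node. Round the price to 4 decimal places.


Answer: Price = V(0,0) = 1.7052

Derivation:
dt = T/N = 0.666667
u = exp(sigma*sqrt(dt)) = 1.455848; d = 1/u = 0.686885
p = (exp((r-q)*dt) - d) / (u - d) = 0.433462
Discount per step: exp(-r*dt) = 0.980199
Stock lattice S(k, i) with i counting down-moves:
  k=0: S(0,0) = 9.7800
  k=1: S(1,0) = 14.2382; S(1,1) = 6.7177
  k=2: S(2,0) = 20.7286; S(2,1) = 9.7800; S(2,2) = 4.6143
  k=3: S(3,0) = 30.1777; S(3,1) = 14.2382; S(3,2) = 6.7177; S(3,3) = 3.1695
Terminal payoffs V(N, i) = max(K - S_T, 0):
  V(3,0) = 0.000000; V(3,1) = 0.000000; V(3,2) = 1.852265; V(3,3) = 5.400499
Backward induction: V(k, i) = exp(-r*dt) * [p * V(k+1, i) + (1-p) * V(k+1, i+1)]; then take max(V_cont, immediate exercise) for American.
  V(2,0) = exp(-r*dt) * [p*0.000000 + (1-p)*0.000000] = 0.000000; exercise = 0.000000; V(2,0) = max -> 0.000000
  V(2,1) = exp(-r*dt) * [p*0.000000 + (1-p)*1.852265] = 1.028599; exercise = 0.000000; V(2,1) = max -> 1.028599
  V(2,2) = exp(-r*dt) * [p*1.852265 + (1-p)*5.400499] = 3.785991; exercise = 3.955689; V(2,2) = max -> 3.955689
  V(1,0) = exp(-r*dt) * [p*0.000000 + (1-p)*1.028599] = 0.571201; exercise = 0.000000; V(1,0) = max -> 0.571201
  V(1,1) = exp(-r*dt) * [p*1.028599 + (1-p)*3.955689] = 2.633701; exercise = 1.852265; V(1,1) = max -> 2.633701
  V(0,0) = exp(-r*dt) * [p*0.571201 + (1-p)*2.633701] = 1.705237; exercise = 0.000000; V(0,0) = max -> 1.705237


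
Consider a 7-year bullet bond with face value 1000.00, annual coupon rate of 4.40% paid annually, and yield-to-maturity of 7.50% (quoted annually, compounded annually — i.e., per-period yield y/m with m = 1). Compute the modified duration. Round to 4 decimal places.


Coupon per period c = face * coupon_rate / m = 44.000000
Periods per year m = 1; per-period yield y/m = 0.075000
Number of cashflows N = 7
Cashflows (t years, CF_t, discount factor 1/(1+y/m)^(m*t), PV):
  t = 1.0000: CF_t = 44.000000, DF = 0.930233, PV = 40.930233
  t = 2.0000: CF_t = 44.000000, DF = 0.865333, PV = 38.074635
  t = 3.0000: CF_t = 44.000000, DF = 0.804961, PV = 35.418265
  t = 4.0000: CF_t = 44.000000, DF = 0.748801, PV = 32.947223
  t = 5.0000: CF_t = 44.000000, DF = 0.696559, PV = 30.648580
  t = 6.0000: CF_t = 44.000000, DF = 0.647962, PV = 28.510307
  t = 7.0000: CF_t = 1044.000000, DF = 0.602755, PV = 629.276117
Price P = sum_t PV_t = 835.805359
First compute Macaulay numerator sum_t t * PV_t:
  t * PV_t at t = 1.0000: 40.930233
  t * PV_t at t = 2.0000: 76.149270
  t * PV_t at t = 3.0000: 106.254795
  t * PV_t at t = 4.0000: 131.788893
  t * PV_t at t = 5.0000: 153.242899
  t * PV_t at t = 6.0000: 171.061841
  t * PV_t at t = 7.0000: 4404.932816
Macaulay duration D = 5084.360747 / 835.805359 = 6.083188
Modified duration = D / (1 + y/m) = 6.083188 / (1 + 0.075000) = 5.658779

Answer: Modified duration = 5.6588
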